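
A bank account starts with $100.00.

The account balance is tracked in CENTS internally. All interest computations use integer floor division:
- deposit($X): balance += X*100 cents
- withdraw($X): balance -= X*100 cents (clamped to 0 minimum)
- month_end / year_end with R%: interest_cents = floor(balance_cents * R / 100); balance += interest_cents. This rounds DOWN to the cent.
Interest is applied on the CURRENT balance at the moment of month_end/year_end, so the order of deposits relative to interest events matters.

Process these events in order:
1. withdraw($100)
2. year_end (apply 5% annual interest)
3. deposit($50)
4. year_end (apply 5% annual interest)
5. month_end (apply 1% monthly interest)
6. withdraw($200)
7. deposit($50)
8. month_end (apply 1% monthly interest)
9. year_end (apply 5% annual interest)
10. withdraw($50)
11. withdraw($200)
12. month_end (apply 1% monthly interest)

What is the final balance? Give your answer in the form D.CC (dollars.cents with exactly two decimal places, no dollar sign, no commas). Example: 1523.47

Answer: 0.00

Derivation:
After 1 (withdraw($100)): balance=$0.00 total_interest=$0.00
After 2 (year_end (apply 5% annual interest)): balance=$0.00 total_interest=$0.00
After 3 (deposit($50)): balance=$50.00 total_interest=$0.00
After 4 (year_end (apply 5% annual interest)): balance=$52.50 total_interest=$2.50
After 5 (month_end (apply 1% monthly interest)): balance=$53.02 total_interest=$3.02
After 6 (withdraw($200)): balance=$0.00 total_interest=$3.02
After 7 (deposit($50)): balance=$50.00 total_interest=$3.02
After 8 (month_end (apply 1% monthly interest)): balance=$50.50 total_interest=$3.52
After 9 (year_end (apply 5% annual interest)): balance=$53.02 total_interest=$6.04
After 10 (withdraw($50)): balance=$3.02 total_interest=$6.04
After 11 (withdraw($200)): balance=$0.00 total_interest=$6.04
After 12 (month_end (apply 1% monthly interest)): balance=$0.00 total_interest=$6.04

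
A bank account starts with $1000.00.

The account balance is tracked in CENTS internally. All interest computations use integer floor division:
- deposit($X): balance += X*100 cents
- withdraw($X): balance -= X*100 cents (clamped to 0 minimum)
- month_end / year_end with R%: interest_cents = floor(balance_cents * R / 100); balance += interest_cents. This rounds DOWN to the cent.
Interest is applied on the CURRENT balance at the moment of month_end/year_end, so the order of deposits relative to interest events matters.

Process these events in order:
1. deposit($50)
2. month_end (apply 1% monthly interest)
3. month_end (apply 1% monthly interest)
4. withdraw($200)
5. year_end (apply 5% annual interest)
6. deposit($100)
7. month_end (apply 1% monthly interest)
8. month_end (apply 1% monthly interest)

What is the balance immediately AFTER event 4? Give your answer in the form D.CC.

After 1 (deposit($50)): balance=$1050.00 total_interest=$0.00
After 2 (month_end (apply 1% monthly interest)): balance=$1060.50 total_interest=$10.50
After 3 (month_end (apply 1% monthly interest)): balance=$1071.10 total_interest=$21.10
After 4 (withdraw($200)): balance=$871.10 total_interest=$21.10

Answer: 871.10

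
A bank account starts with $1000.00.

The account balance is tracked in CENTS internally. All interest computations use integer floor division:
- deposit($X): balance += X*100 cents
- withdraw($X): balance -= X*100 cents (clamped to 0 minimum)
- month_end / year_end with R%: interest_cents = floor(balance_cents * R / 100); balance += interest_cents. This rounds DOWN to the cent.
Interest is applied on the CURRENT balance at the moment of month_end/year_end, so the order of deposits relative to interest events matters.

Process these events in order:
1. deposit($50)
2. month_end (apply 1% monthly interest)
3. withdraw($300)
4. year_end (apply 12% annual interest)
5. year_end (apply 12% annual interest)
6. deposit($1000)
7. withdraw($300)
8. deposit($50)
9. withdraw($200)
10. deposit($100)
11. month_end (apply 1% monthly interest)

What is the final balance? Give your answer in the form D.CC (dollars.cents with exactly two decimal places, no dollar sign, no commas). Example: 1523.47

After 1 (deposit($50)): balance=$1050.00 total_interest=$0.00
After 2 (month_end (apply 1% monthly interest)): balance=$1060.50 total_interest=$10.50
After 3 (withdraw($300)): balance=$760.50 total_interest=$10.50
After 4 (year_end (apply 12% annual interest)): balance=$851.76 total_interest=$101.76
After 5 (year_end (apply 12% annual interest)): balance=$953.97 total_interest=$203.97
After 6 (deposit($1000)): balance=$1953.97 total_interest=$203.97
After 7 (withdraw($300)): balance=$1653.97 total_interest=$203.97
After 8 (deposit($50)): balance=$1703.97 total_interest=$203.97
After 9 (withdraw($200)): balance=$1503.97 total_interest=$203.97
After 10 (deposit($100)): balance=$1603.97 total_interest=$203.97
After 11 (month_end (apply 1% monthly interest)): balance=$1620.00 total_interest=$220.00

Answer: 1620.00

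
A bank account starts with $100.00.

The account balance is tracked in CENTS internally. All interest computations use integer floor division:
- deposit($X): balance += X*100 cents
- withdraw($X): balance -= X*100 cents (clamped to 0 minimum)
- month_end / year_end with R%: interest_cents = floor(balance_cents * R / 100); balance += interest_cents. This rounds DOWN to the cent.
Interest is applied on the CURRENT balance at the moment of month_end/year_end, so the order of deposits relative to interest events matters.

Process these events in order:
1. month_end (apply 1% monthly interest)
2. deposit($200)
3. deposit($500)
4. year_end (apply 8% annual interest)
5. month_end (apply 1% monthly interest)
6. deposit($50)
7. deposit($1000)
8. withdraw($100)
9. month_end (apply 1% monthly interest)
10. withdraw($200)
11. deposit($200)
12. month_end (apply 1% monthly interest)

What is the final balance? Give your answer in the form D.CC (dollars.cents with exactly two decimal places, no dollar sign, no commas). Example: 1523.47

After 1 (month_end (apply 1% monthly interest)): balance=$101.00 total_interest=$1.00
After 2 (deposit($200)): balance=$301.00 total_interest=$1.00
After 3 (deposit($500)): balance=$801.00 total_interest=$1.00
After 4 (year_end (apply 8% annual interest)): balance=$865.08 total_interest=$65.08
After 5 (month_end (apply 1% monthly interest)): balance=$873.73 total_interest=$73.73
After 6 (deposit($50)): balance=$923.73 total_interest=$73.73
After 7 (deposit($1000)): balance=$1923.73 total_interest=$73.73
After 8 (withdraw($100)): balance=$1823.73 total_interest=$73.73
After 9 (month_end (apply 1% monthly interest)): balance=$1841.96 total_interest=$91.96
After 10 (withdraw($200)): balance=$1641.96 total_interest=$91.96
After 11 (deposit($200)): balance=$1841.96 total_interest=$91.96
After 12 (month_end (apply 1% monthly interest)): balance=$1860.37 total_interest=$110.37

Answer: 1860.37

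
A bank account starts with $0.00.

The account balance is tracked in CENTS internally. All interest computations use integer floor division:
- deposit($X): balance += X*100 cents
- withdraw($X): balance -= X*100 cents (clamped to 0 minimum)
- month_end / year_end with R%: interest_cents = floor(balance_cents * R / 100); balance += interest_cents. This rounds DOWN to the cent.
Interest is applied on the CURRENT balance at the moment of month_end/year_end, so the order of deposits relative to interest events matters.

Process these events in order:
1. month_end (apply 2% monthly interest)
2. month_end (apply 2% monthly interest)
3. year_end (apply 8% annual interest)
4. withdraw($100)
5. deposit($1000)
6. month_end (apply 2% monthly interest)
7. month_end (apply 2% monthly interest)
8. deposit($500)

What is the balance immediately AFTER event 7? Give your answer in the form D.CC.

Answer: 1040.40

Derivation:
After 1 (month_end (apply 2% monthly interest)): balance=$0.00 total_interest=$0.00
After 2 (month_end (apply 2% monthly interest)): balance=$0.00 total_interest=$0.00
After 3 (year_end (apply 8% annual interest)): balance=$0.00 total_interest=$0.00
After 4 (withdraw($100)): balance=$0.00 total_interest=$0.00
After 5 (deposit($1000)): balance=$1000.00 total_interest=$0.00
After 6 (month_end (apply 2% monthly interest)): balance=$1020.00 total_interest=$20.00
After 7 (month_end (apply 2% monthly interest)): balance=$1040.40 total_interest=$40.40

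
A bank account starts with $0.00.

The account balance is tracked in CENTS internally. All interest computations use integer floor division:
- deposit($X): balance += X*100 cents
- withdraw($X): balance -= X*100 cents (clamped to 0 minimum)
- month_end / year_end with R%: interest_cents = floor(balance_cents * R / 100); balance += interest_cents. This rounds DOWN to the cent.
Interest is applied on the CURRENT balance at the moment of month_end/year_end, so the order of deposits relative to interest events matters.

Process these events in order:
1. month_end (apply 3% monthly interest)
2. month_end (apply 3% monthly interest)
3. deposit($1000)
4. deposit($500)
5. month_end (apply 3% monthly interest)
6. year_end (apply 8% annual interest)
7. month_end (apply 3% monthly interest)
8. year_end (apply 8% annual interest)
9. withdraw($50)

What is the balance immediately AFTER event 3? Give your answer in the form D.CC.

After 1 (month_end (apply 3% monthly interest)): balance=$0.00 total_interest=$0.00
After 2 (month_end (apply 3% monthly interest)): balance=$0.00 total_interest=$0.00
After 3 (deposit($1000)): balance=$1000.00 total_interest=$0.00

Answer: 1000.00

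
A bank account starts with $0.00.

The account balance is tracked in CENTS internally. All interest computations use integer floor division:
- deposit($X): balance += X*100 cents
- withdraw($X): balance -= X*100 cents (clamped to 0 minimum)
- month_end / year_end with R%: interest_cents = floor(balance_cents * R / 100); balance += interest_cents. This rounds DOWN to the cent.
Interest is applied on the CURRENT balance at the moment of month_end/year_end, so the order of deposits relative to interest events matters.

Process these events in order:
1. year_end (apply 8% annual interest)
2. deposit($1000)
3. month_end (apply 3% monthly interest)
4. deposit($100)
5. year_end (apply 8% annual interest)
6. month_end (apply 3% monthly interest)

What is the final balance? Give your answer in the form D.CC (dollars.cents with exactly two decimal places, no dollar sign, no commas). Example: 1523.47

Answer: 1257.01

Derivation:
After 1 (year_end (apply 8% annual interest)): balance=$0.00 total_interest=$0.00
After 2 (deposit($1000)): balance=$1000.00 total_interest=$0.00
After 3 (month_end (apply 3% monthly interest)): balance=$1030.00 total_interest=$30.00
After 4 (deposit($100)): balance=$1130.00 total_interest=$30.00
After 5 (year_end (apply 8% annual interest)): balance=$1220.40 total_interest=$120.40
After 6 (month_end (apply 3% monthly interest)): balance=$1257.01 total_interest=$157.01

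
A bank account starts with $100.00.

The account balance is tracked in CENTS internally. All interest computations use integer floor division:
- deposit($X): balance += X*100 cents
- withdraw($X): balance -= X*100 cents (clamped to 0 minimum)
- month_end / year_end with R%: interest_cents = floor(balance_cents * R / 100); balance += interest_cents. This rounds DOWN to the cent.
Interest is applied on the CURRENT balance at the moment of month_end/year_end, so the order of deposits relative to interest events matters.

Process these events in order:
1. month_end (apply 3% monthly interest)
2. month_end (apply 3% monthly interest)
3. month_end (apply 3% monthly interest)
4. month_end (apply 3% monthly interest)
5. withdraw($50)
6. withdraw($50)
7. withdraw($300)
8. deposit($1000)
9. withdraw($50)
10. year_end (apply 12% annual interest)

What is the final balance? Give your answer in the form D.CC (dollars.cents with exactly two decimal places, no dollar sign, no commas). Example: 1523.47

After 1 (month_end (apply 3% monthly interest)): balance=$103.00 total_interest=$3.00
After 2 (month_end (apply 3% monthly interest)): balance=$106.09 total_interest=$6.09
After 3 (month_end (apply 3% monthly interest)): balance=$109.27 total_interest=$9.27
After 4 (month_end (apply 3% monthly interest)): balance=$112.54 total_interest=$12.54
After 5 (withdraw($50)): balance=$62.54 total_interest=$12.54
After 6 (withdraw($50)): balance=$12.54 total_interest=$12.54
After 7 (withdraw($300)): balance=$0.00 total_interest=$12.54
After 8 (deposit($1000)): balance=$1000.00 total_interest=$12.54
After 9 (withdraw($50)): balance=$950.00 total_interest=$12.54
After 10 (year_end (apply 12% annual interest)): balance=$1064.00 total_interest=$126.54

Answer: 1064.00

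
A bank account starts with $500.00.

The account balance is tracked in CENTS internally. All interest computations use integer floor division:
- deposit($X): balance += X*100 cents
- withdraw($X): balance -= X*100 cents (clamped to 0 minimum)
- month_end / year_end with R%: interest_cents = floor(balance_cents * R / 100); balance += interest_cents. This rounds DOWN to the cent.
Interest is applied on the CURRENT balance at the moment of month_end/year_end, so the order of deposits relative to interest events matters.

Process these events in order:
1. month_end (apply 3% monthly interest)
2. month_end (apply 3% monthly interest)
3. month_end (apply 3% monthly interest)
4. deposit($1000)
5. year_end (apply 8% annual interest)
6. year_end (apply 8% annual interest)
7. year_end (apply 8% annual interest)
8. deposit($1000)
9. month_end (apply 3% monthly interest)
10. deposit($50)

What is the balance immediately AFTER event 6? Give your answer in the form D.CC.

After 1 (month_end (apply 3% monthly interest)): balance=$515.00 total_interest=$15.00
After 2 (month_end (apply 3% monthly interest)): balance=$530.45 total_interest=$30.45
After 3 (month_end (apply 3% monthly interest)): balance=$546.36 total_interest=$46.36
After 4 (deposit($1000)): balance=$1546.36 total_interest=$46.36
After 5 (year_end (apply 8% annual interest)): balance=$1670.06 total_interest=$170.06
After 6 (year_end (apply 8% annual interest)): balance=$1803.66 total_interest=$303.66

Answer: 1803.66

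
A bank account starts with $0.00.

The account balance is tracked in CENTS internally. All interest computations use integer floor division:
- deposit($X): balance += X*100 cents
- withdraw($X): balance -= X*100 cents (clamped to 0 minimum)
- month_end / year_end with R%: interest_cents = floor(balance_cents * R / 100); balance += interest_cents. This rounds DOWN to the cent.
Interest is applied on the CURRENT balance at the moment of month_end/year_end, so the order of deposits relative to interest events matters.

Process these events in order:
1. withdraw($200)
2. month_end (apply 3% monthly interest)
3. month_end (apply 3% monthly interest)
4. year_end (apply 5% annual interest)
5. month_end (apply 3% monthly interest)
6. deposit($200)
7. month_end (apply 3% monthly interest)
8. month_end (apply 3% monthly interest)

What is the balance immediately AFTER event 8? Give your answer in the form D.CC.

Answer: 212.18

Derivation:
After 1 (withdraw($200)): balance=$0.00 total_interest=$0.00
After 2 (month_end (apply 3% monthly interest)): balance=$0.00 total_interest=$0.00
After 3 (month_end (apply 3% monthly interest)): balance=$0.00 total_interest=$0.00
After 4 (year_end (apply 5% annual interest)): balance=$0.00 total_interest=$0.00
After 5 (month_end (apply 3% monthly interest)): balance=$0.00 total_interest=$0.00
After 6 (deposit($200)): balance=$200.00 total_interest=$0.00
After 7 (month_end (apply 3% monthly interest)): balance=$206.00 total_interest=$6.00
After 8 (month_end (apply 3% monthly interest)): balance=$212.18 total_interest=$12.18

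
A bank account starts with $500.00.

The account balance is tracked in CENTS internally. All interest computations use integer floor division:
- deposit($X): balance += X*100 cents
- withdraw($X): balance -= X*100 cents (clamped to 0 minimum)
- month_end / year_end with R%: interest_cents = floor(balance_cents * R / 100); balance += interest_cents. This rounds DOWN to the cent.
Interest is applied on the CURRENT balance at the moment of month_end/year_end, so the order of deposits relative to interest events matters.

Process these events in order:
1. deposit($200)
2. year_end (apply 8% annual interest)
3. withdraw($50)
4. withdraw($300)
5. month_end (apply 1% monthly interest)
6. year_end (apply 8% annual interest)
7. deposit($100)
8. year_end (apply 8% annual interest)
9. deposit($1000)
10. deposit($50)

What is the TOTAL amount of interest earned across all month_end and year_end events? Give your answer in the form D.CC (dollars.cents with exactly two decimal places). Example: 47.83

Answer: 136.28

Derivation:
After 1 (deposit($200)): balance=$700.00 total_interest=$0.00
After 2 (year_end (apply 8% annual interest)): balance=$756.00 total_interest=$56.00
After 3 (withdraw($50)): balance=$706.00 total_interest=$56.00
After 4 (withdraw($300)): balance=$406.00 total_interest=$56.00
After 5 (month_end (apply 1% monthly interest)): balance=$410.06 total_interest=$60.06
After 6 (year_end (apply 8% annual interest)): balance=$442.86 total_interest=$92.86
After 7 (deposit($100)): balance=$542.86 total_interest=$92.86
After 8 (year_end (apply 8% annual interest)): balance=$586.28 total_interest=$136.28
After 9 (deposit($1000)): balance=$1586.28 total_interest=$136.28
After 10 (deposit($50)): balance=$1636.28 total_interest=$136.28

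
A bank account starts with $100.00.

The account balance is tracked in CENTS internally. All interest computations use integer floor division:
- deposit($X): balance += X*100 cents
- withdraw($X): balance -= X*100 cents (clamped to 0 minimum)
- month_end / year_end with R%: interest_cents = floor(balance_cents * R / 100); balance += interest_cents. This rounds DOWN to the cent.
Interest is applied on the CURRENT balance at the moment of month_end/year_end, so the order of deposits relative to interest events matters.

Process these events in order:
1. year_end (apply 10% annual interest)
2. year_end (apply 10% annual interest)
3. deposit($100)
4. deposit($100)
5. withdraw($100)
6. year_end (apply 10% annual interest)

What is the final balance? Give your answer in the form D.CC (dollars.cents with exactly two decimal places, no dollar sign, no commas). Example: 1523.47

Answer: 243.10

Derivation:
After 1 (year_end (apply 10% annual interest)): balance=$110.00 total_interest=$10.00
After 2 (year_end (apply 10% annual interest)): balance=$121.00 total_interest=$21.00
After 3 (deposit($100)): balance=$221.00 total_interest=$21.00
After 4 (deposit($100)): balance=$321.00 total_interest=$21.00
After 5 (withdraw($100)): balance=$221.00 total_interest=$21.00
After 6 (year_end (apply 10% annual interest)): balance=$243.10 total_interest=$43.10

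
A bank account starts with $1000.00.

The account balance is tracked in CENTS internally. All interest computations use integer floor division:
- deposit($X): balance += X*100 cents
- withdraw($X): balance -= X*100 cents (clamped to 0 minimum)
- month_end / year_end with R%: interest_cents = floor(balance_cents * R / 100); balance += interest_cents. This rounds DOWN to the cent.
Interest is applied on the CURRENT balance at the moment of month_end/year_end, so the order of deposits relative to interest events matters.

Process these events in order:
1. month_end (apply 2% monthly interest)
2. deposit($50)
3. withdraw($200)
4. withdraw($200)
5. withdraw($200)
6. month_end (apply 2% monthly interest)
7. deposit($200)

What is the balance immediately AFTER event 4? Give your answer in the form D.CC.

After 1 (month_end (apply 2% monthly interest)): balance=$1020.00 total_interest=$20.00
After 2 (deposit($50)): balance=$1070.00 total_interest=$20.00
After 3 (withdraw($200)): balance=$870.00 total_interest=$20.00
After 4 (withdraw($200)): balance=$670.00 total_interest=$20.00

Answer: 670.00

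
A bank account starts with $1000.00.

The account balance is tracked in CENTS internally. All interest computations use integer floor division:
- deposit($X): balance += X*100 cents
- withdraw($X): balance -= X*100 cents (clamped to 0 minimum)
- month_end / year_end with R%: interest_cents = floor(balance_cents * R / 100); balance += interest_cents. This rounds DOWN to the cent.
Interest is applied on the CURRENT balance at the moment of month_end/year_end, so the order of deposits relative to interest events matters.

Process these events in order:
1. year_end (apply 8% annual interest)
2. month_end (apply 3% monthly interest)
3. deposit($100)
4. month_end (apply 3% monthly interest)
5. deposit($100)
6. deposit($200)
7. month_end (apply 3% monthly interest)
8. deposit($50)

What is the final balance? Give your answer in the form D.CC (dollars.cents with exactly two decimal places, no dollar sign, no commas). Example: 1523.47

After 1 (year_end (apply 8% annual interest)): balance=$1080.00 total_interest=$80.00
After 2 (month_end (apply 3% monthly interest)): balance=$1112.40 total_interest=$112.40
After 3 (deposit($100)): balance=$1212.40 total_interest=$112.40
After 4 (month_end (apply 3% monthly interest)): balance=$1248.77 total_interest=$148.77
After 5 (deposit($100)): balance=$1348.77 total_interest=$148.77
After 6 (deposit($200)): balance=$1548.77 total_interest=$148.77
After 7 (month_end (apply 3% monthly interest)): balance=$1595.23 total_interest=$195.23
After 8 (deposit($50)): balance=$1645.23 total_interest=$195.23

Answer: 1645.23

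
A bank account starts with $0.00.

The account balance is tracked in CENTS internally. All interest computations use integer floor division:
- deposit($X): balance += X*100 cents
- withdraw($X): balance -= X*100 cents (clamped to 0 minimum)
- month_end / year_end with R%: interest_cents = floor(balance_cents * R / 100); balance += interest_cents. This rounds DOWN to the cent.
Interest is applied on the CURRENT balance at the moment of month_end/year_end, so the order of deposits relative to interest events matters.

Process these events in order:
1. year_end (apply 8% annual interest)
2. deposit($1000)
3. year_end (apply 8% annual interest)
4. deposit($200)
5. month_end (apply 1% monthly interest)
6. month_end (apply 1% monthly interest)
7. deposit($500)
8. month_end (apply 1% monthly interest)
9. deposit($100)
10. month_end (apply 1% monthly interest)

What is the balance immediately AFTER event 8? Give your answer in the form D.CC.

After 1 (year_end (apply 8% annual interest)): balance=$0.00 total_interest=$0.00
After 2 (deposit($1000)): balance=$1000.00 total_interest=$0.00
After 3 (year_end (apply 8% annual interest)): balance=$1080.00 total_interest=$80.00
After 4 (deposit($200)): balance=$1280.00 total_interest=$80.00
After 5 (month_end (apply 1% monthly interest)): balance=$1292.80 total_interest=$92.80
After 6 (month_end (apply 1% monthly interest)): balance=$1305.72 total_interest=$105.72
After 7 (deposit($500)): balance=$1805.72 total_interest=$105.72
After 8 (month_end (apply 1% monthly interest)): balance=$1823.77 total_interest=$123.77

Answer: 1823.77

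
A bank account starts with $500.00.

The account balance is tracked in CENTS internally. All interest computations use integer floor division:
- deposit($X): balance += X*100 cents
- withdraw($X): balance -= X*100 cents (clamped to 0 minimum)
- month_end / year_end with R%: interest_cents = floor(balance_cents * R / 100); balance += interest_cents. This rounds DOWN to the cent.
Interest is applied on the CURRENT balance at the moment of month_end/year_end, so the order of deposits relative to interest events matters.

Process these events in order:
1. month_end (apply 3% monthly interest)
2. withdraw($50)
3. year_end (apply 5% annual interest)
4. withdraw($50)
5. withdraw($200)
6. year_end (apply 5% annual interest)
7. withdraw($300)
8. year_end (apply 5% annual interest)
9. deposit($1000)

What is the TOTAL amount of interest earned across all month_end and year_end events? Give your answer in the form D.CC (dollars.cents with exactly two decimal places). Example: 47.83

After 1 (month_end (apply 3% monthly interest)): balance=$515.00 total_interest=$15.00
After 2 (withdraw($50)): balance=$465.00 total_interest=$15.00
After 3 (year_end (apply 5% annual interest)): balance=$488.25 total_interest=$38.25
After 4 (withdraw($50)): balance=$438.25 total_interest=$38.25
After 5 (withdraw($200)): balance=$238.25 total_interest=$38.25
After 6 (year_end (apply 5% annual interest)): balance=$250.16 total_interest=$50.16
After 7 (withdraw($300)): balance=$0.00 total_interest=$50.16
After 8 (year_end (apply 5% annual interest)): balance=$0.00 total_interest=$50.16
After 9 (deposit($1000)): balance=$1000.00 total_interest=$50.16

Answer: 50.16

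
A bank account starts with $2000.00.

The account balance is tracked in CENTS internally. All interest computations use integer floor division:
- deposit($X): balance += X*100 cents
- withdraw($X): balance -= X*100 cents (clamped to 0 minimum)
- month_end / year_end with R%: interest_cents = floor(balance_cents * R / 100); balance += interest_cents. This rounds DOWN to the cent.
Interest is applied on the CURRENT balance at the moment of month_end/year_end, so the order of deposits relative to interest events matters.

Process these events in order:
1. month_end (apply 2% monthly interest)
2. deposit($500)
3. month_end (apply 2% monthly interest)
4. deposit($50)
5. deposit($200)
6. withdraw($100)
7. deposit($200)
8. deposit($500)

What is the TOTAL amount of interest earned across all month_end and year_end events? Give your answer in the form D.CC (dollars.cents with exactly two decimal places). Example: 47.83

Answer: 90.80

Derivation:
After 1 (month_end (apply 2% monthly interest)): balance=$2040.00 total_interest=$40.00
After 2 (deposit($500)): balance=$2540.00 total_interest=$40.00
After 3 (month_end (apply 2% monthly interest)): balance=$2590.80 total_interest=$90.80
After 4 (deposit($50)): balance=$2640.80 total_interest=$90.80
After 5 (deposit($200)): balance=$2840.80 total_interest=$90.80
After 6 (withdraw($100)): balance=$2740.80 total_interest=$90.80
After 7 (deposit($200)): balance=$2940.80 total_interest=$90.80
After 8 (deposit($500)): balance=$3440.80 total_interest=$90.80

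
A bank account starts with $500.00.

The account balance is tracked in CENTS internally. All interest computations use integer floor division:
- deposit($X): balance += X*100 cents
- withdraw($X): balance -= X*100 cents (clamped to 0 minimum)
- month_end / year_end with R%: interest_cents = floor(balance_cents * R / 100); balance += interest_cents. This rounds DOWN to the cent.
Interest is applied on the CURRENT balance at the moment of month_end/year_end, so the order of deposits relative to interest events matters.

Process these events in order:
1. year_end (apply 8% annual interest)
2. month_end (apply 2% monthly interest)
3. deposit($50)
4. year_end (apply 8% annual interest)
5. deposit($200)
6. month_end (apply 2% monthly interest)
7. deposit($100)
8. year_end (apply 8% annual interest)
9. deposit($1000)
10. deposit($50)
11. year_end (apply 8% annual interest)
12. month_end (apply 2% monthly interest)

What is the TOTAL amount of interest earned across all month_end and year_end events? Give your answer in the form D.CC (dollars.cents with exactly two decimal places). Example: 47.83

Answer: 405.74

Derivation:
After 1 (year_end (apply 8% annual interest)): balance=$540.00 total_interest=$40.00
After 2 (month_end (apply 2% monthly interest)): balance=$550.80 total_interest=$50.80
After 3 (deposit($50)): balance=$600.80 total_interest=$50.80
After 4 (year_end (apply 8% annual interest)): balance=$648.86 total_interest=$98.86
After 5 (deposit($200)): balance=$848.86 total_interest=$98.86
After 6 (month_end (apply 2% monthly interest)): balance=$865.83 total_interest=$115.83
After 7 (deposit($100)): balance=$965.83 total_interest=$115.83
After 8 (year_end (apply 8% annual interest)): balance=$1043.09 total_interest=$193.09
After 9 (deposit($1000)): balance=$2043.09 total_interest=$193.09
After 10 (deposit($50)): balance=$2093.09 total_interest=$193.09
After 11 (year_end (apply 8% annual interest)): balance=$2260.53 total_interest=$360.53
After 12 (month_end (apply 2% monthly interest)): balance=$2305.74 total_interest=$405.74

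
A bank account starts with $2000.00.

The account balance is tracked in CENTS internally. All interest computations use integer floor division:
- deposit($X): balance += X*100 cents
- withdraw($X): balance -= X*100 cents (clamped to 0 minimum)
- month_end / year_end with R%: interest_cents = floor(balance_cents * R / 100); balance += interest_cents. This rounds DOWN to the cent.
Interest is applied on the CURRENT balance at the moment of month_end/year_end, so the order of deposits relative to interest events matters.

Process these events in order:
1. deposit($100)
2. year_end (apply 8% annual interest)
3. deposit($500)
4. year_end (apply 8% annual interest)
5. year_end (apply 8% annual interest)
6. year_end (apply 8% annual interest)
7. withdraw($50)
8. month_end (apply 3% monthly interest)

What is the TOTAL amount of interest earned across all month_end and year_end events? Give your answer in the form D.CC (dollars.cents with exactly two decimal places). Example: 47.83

After 1 (deposit($100)): balance=$2100.00 total_interest=$0.00
After 2 (year_end (apply 8% annual interest)): balance=$2268.00 total_interest=$168.00
After 3 (deposit($500)): balance=$2768.00 total_interest=$168.00
After 4 (year_end (apply 8% annual interest)): balance=$2989.44 total_interest=$389.44
After 5 (year_end (apply 8% annual interest)): balance=$3228.59 total_interest=$628.59
After 6 (year_end (apply 8% annual interest)): balance=$3486.87 total_interest=$886.87
After 7 (withdraw($50)): balance=$3436.87 total_interest=$886.87
After 8 (month_end (apply 3% monthly interest)): balance=$3539.97 total_interest=$989.97

Answer: 989.97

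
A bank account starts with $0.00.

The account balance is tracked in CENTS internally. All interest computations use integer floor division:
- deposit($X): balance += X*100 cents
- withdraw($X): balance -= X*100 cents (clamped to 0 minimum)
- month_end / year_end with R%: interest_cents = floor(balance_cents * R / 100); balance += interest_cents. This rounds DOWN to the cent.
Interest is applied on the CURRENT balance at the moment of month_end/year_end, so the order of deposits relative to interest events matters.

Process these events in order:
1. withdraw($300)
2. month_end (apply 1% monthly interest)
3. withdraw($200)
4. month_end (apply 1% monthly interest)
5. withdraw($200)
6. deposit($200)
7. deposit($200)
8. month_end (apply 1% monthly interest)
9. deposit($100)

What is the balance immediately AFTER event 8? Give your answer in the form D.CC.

After 1 (withdraw($300)): balance=$0.00 total_interest=$0.00
After 2 (month_end (apply 1% monthly interest)): balance=$0.00 total_interest=$0.00
After 3 (withdraw($200)): balance=$0.00 total_interest=$0.00
After 4 (month_end (apply 1% monthly interest)): balance=$0.00 total_interest=$0.00
After 5 (withdraw($200)): balance=$0.00 total_interest=$0.00
After 6 (deposit($200)): balance=$200.00 total_interest=$0.00
After 7 (deposit($200)): balance=$400.00 total_interest=$0.00
After 8 (month_end (apply 1% monthly interest)): balance=$404.00 total_interest=$4.00

Answer: 404.00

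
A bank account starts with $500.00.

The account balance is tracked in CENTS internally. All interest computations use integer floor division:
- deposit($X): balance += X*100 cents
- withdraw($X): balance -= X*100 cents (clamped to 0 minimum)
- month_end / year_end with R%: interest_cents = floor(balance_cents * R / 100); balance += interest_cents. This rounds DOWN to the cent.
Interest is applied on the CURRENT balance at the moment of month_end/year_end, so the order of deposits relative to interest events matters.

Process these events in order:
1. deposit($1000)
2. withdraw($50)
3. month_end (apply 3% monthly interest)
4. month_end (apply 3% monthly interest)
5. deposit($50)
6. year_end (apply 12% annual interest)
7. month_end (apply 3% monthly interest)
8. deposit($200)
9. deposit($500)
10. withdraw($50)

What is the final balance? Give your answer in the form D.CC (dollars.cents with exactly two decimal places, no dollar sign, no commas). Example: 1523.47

After 1 (deposit($1000)): balance=$1500.00 total_interest=$0.00
After 2 (withdraw($50)): balance=$1450.00 total_interest=$0.00
After 3 (month_end (apply 3% monthly interest)): balance=$1493.50 total_interest=$43.50
After 4 (month_end (apply 3% monthly interest)): balance=$1538.30 total_interest=$88.30
After 5 (deposit($50)): balance=$1588.30 total_interest=$88.30
After 6 (year_end (apply 12% annual interest)): balance=$1778.89 total_interest=$278.89
After 7 (month_end (apply 3% monthly interest)): balance=$1832.25 total_interest=$332.25
After 8 (deposit($200)): balance=$2032.25 total_interest=$332.25
After 9 (deposit($500)): balance=$2532.25 total_interest=$332.25
After 10 (withdraw($50)): balance=$2482.25 total_interest=$332.25

Answer: 2482.25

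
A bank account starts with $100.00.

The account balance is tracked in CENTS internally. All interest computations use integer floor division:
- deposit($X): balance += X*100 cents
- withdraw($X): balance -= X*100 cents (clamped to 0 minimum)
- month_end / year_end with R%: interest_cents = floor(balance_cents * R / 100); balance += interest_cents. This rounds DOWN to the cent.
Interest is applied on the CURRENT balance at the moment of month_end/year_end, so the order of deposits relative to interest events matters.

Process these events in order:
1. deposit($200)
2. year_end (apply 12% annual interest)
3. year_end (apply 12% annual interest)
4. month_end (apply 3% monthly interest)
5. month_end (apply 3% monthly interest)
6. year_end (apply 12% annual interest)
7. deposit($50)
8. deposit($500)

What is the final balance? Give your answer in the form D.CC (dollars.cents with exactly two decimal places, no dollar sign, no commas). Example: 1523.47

After 1 (deposit($200)): balance=$300.00 total_interest=$0.00
After 2 (year_end (apply 12% annual interest)): balance=$336.00 total_interest=$36.00
After 3 (year_end (apply 12% annual interest)): balance=$376.32 total_interest=$76.32
After 4 (month_end (apply 3% monthly interest)): balance=$387.60 total_interest=$87.60
After 5 (month_end (apply 3% monthly interest)): balance=$399.22 total_interest=$99.22
After 6 (year_end (apply 12% annual interest)): balance=$447.12 total_interest=$147.12
After 7 (deposit($50)): balance=$497.12 total_interest=$147.12
After 8 (deposit($500)): balance=$997.12 total_interest=$147.12

Answer: 997.12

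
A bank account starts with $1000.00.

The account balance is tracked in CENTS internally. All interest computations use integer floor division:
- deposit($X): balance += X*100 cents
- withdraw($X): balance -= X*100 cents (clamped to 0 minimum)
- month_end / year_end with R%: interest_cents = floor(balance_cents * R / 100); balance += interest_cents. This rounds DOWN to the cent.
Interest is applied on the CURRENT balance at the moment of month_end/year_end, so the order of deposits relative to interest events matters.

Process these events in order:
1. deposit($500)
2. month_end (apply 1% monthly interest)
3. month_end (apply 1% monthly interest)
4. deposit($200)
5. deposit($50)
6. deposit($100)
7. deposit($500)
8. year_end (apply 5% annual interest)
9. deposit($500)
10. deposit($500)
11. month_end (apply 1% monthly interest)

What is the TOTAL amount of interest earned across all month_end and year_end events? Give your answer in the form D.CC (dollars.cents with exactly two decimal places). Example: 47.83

After 1 (deposit($500)): balance=$1500.00 total_interest=$0.00
After 2 (month_end (apply 1% monthly interest)): balance=$1515.00 total_interest=$15.00
After 3 (month_end (apply 1% monthly interest)): balance=$1530.15 total_interest=$30.15
After 4 (deposit($200)): balance=$1730.15 total_interest=$30.15
After 5 (deposit($50)): balance=$1780.15 total_interest=$30.15
After 6 (deposit($100)): balance=$1880.15 total_interest=$30.15
After 7 (deposit($500)): balance=$2380.15 total_interest=$30.15
After 8 (year_end (apply 5% annual interest)): balance=$2499.15 total_interest=$149.15
After 9 (deposit($500)): balance=$2999.15 total_interest=$149.15
After 10 (deposit($500)): balance=$3499.15 total_interest=$149.15
After 11 (month_end (apply 1% monthly interest)): balance=$3534.14 total_interest=$184.14

Answer: 184.14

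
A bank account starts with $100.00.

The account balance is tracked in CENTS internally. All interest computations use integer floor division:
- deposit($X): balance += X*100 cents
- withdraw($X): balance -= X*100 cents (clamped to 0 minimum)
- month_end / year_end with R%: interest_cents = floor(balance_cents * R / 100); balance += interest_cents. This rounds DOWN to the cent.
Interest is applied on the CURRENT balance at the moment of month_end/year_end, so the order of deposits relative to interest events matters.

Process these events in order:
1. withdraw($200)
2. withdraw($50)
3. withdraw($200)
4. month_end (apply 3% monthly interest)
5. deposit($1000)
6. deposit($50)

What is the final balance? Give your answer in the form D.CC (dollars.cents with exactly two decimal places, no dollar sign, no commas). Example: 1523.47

Answer: 1050.00

Derivation:
After 1 (withdraw($200)): balance=$0.00 total_interest=$0.00
After 2 (withdraw($50)): balance=$0.00 total_interest=$0.00
After 3 (withdraw($200)): balance=$0.00 total_interest=$0.00
After 4 (month_end (apply 3% monthly interest)): balance=$0.00 total_interest=$0.00
After 5 (deposit($1000)): balance=$1000.00 total_interest=$0.00
After 6 (deposit($50)): balance=$1050.00 total_interest=$0.00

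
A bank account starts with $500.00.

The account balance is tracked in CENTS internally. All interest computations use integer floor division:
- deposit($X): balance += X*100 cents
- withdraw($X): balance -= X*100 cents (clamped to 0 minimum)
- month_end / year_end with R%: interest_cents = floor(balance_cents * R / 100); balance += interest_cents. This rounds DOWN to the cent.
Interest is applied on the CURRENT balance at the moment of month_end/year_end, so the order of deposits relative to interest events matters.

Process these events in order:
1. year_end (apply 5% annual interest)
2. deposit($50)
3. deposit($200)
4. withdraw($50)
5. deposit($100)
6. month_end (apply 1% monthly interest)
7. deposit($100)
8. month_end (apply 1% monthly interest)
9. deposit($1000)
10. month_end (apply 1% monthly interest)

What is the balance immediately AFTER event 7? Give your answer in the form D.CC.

After 1 (year_end (apply 5% annual interest)): balance=$525.00 total_interest=$25.00
After 2 (deposit($50)): balance=$575.00 total_interest=$25.00
After 3 (deposit($200)): balance=$775.00 total_interest=$25.00
After 4 (withdraw($50)): balance=$725.00 total_interest=$25.00
After 5 (deposit($100)): balance=$825.00 total_interest=$25.00
After 6 (month_end (apply 1% monthly interest)): balance=$833.25 total_interest=$33.25
After 7 (deposit($100)): balance=$933.25 total_interest=$33.25

Answer: 933.25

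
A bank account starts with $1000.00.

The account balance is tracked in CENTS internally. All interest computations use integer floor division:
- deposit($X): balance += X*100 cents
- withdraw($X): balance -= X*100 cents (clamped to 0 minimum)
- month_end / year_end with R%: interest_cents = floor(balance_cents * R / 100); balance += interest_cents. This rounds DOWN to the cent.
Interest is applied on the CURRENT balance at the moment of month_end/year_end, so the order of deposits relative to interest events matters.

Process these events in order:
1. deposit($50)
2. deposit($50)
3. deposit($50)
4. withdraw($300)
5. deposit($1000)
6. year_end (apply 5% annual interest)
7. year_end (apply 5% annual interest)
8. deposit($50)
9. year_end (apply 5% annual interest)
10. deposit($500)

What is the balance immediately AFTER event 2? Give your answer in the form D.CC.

After 1 (deposit($50)): balance=$1050.00 total_interest=$0.00
After 2 (deposit($50)): balance=$1100.00 total_interest=$0.00

Answer: 1100.00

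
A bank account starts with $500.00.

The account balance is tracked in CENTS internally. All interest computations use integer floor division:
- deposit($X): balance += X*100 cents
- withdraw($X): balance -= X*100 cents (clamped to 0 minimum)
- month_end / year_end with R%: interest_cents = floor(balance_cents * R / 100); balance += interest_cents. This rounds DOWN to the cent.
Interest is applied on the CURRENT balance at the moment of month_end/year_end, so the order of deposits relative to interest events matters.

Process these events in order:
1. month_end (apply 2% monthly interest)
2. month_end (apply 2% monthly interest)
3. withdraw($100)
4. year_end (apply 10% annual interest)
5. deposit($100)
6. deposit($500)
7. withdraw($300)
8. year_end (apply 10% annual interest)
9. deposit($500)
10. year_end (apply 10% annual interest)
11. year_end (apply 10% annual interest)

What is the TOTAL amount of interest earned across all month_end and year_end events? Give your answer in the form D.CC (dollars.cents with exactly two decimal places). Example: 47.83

After 1 (month_end (apply 2% monthly interest)): balance=$510.00 total_interest=$10.00
After 2 (month_end (apply 2% monthly interest)): balance=$520.20 total_interest=$20.20
After 3 (withdraw($100)): balance=$420.20 total_interest=$20.20
After 4 (year_end (apply 10% annual interest)): balance=$462.22 total_interest=$62.22
After 5 (deposit($100)): balance=$562.22 total_interest=$62.22
After 6 (deposit($500)): balance=$1062.22 total_interest=$62.22
After 7 (withdraw($300)): balance=$762.22 total_interest=$62.22
After 8 (year_end (apply 10% annual interest)): balance=$838.44 total_interest=$138.44
After 9 (deposit($500)): balance=$1338.44 total_interest=$138.44
After 10 (year_end (apply 10% annual interest)): balance=$1472.28 total_interest=$272.28
After 11 (year_end (apply 10% annual interest)): balance=$1619.50 total_interest=$419.50

Answer: 419.50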